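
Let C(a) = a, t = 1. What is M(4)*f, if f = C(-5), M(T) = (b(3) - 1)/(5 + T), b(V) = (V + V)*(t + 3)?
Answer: -115/9 ≈ -12.778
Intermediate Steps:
b(V) = 8*V (b(V) = (V + V)*(1 + 3) = (2*V)*4 = 8*V)
M(T) = 23/(5 + T) (M(T) = (8*3 - 1)/(5 + T) = (24 - 1)/(5 + T) = 23/(5 + T))
f = -5
M(4)*f = (23/(5 + 4))*(-5) = (23/9)*(-5) = -115/9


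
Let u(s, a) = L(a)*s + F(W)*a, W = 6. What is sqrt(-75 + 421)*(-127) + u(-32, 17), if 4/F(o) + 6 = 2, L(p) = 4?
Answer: -145 - 127*sqrt(346) ≈ -2507.3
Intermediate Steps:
F(o) = -1 (F(o) = 4/(-6 + 2) = 4/(-4) = 4*(-1/4) = -1)
u(s, a) = -a + 4*s (u(s, a) = 4*s - a = -a + 4*s)
sqrt(-75 + 421)*(-127) + u(-32, 17) = sqrt(-75 + 421)*(-127) + (-1*17 + 4*(-32)) = sqrt(346)*(-127) + (-17 - 128) = -127*sqrt(346) - 145 = -145 - 127*sqrt(346)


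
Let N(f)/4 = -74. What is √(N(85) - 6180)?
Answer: 2*I*√1619 ≈ 80.474*I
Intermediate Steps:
N(f) = -296 (N(f) = 4*(-74) = -296)
√(N(85) - 6180) = √(-296 - 6180) = √(-6476) = 2*I*√1619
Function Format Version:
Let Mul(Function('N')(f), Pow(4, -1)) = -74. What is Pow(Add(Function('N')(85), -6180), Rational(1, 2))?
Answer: Mul(2, I, Pow(1619, Rational(1, 2))) ≈ Mul(80.474, I)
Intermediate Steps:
Function('N')(f) = -296 (Function('N')(f) = Mul(4, -74) = -296)
Pow(Add(Function('N')(85), -6180), Rational(1, 2)) = Pow(Add(-296, -6180), Rational(1, 2)) = Pow(-6476, Rational(1, 2)) = Mul(2, I, Pow(1619, Rational(1, 2)))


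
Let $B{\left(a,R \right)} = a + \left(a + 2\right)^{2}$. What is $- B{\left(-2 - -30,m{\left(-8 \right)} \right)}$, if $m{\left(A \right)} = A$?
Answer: $-928$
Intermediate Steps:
$B{\left(a,R \right)} = a + \left(2 + a\right)^{2}$
$- B{\left(-2 - -30,m{\left(-8 \right)} \right)} = - (\left(-2 - -30\right) + \left(2 - -28\right)^{2}) = - (\left(-2 + 30\right) + \left(2 + \left(-2 + 30\right)\right)^{2}) = - (28 + \left(2 + 28\right)^{2}) = - (28 + 30^{2}) = - (28 + 900) = \left(-1\right) 928 = -928$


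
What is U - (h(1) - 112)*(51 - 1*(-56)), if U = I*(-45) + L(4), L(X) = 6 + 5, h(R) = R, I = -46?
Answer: 13958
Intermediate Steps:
L(X) = 11
U = 2081 (U = -46*(-45) + 11 = 2070 + 11 = 2081)
U - (h(1) - 112)*(51 - 1*(-56)) = 2081 - (1 - 112)*(51 - 1*(-56)) = 2081 - (-111)*(51 + 56) = 2081 - (-111)*107 = 2081 - 1*(-11877) = 2081 + 11877 = 13958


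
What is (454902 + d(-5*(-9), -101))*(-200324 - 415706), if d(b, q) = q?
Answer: -280171060030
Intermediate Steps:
(454902 + d(-5*(-9), -101))*(-200324 - 415706) = (454902 - 101)*(-200324 - 415706) = 454801*(-616030) = -280171060030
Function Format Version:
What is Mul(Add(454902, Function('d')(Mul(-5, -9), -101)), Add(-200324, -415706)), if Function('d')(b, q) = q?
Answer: -280171060030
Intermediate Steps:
Mul(Add(454902, Function('d')(Mul(-5, -9), -101)), Add(-200324, -415706)) = Mul(Add(454902, -101), Add(-200324, -415706)) = Mul(454801, -616030) = -280171060030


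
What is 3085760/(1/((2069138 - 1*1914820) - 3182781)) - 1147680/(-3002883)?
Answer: -9354090637577009120/1000961 ≈ -9.3451e+12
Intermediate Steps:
3085760/(1/((2069138 - 1*1914820) - 3182781)) - 1147680/(-3002883) = 3085760/(1/((2069138 - 1914820) - 3182781)) - 1147680*(-1/3002883) = 3085760/(1/(154318 - 3182781)) + 382560/1000961 = 3085760/(1/(-3028463)) + 382560/1000961 = 3085760/(-1/3028463) + 382560/1000961 = 3085760*(-3028463) + 382560/1000961 = -9345109986880 + 382560/1000961 = -9354090637577009120/1000961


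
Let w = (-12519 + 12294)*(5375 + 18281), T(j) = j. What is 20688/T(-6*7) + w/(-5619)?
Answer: 5961296/13111 ≈ 454.68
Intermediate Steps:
w = -5322600 (w = -225*23656 = -5322600)
20688/T(-6*7) + w/(-5619) = 20688/((-6*7)) - 5322600/(-5619) = 20688/(-42) - 5322600*(-1/5619) = 20688*(-1/42) + 1774200/1873 = -3448/7 + 1774200/1873 = 5961296/13111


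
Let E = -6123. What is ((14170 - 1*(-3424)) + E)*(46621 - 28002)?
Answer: 213578549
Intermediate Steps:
((14170 - 1*(-3424)) + E)*(46621 - 28002) = ((14170 - 1*(-3424)) - 6123)*(46621 - 28002) = ((14170 + 3424) - 6123)*18619 = (17594 - 6123)*18619 = 11471*18619 = 213578549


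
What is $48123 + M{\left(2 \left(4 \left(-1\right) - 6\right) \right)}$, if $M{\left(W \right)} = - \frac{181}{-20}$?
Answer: $\frac{962641}{20} \approx 48132.0$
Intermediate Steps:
$M{\left(W \right)} = \frac{181}{20}$ ($M{\left(W \right)} = \left(-181\right) \left(- \frac{1}{20}\right) = \frac{181}{20}$)
$48123 + M{\left(2 \left(4 \left(-1\right) - 6\right) \right)} = 48123 + \frac{181}{20} = \frac{962641}{20}$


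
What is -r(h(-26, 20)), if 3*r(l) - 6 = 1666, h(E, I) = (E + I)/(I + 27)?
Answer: -1672/3 ≈ -557.33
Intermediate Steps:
h(E, I) = (E + I)/(27 + I)
r(l) = 1672/3 (r(l) = 2 + (⅓)*1666 = 2 + 1666/3 = 1672/3)
-r(h(-26, 20)) = -1*1672/3 = -1672/3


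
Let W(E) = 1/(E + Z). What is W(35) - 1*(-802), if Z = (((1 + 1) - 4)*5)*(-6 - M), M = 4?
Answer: 108271/135 ≈ 802.01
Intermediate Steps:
Z = 100 (Z = (((1 + 1) - 4)*5)*(-6 - 1*4) = ((2 - 4)*5)*(-6 - 4) = -2*5*(-10) = -10*(-10) = 100)
W(E) = 1/(100 + E) (W(E) = 1/(E + 100) = 1/(100 + E))
W(35) - 1*(-802) = 1/(100 + 35) - 1*(-802) = 1/135 + 802 = 108271/135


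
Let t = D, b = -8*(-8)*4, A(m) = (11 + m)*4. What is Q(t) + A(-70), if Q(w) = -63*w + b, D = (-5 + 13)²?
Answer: -4012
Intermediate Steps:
A(m) = 44 + 4*m
b = 256 (b = 64*4 = 256)
D = 64 (D = 8² = 64)
t = 64
Q(w) = 256 - 63*w (Q(w) = -63*w + 256 = 256 - 63*w)
Q(t) + A(-70) = (256 - 63*64) + (44 + 4*(-70)) = (256 - 4032) + (44 - 280) = -3776 - 236 = -4012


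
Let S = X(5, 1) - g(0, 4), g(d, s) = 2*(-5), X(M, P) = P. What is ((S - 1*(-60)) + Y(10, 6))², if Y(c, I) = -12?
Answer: 3481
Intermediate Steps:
g(d, s) = -10
S = 11 (S = 1 - 1*(-10) = 1 + 10 = 11)
((S - 1*(-60)) + Y(10, 6))² = ((11 - 1*(-60)) - 12)² = ((11 + 60) - 12)² = (71 - 12)² = 59² = 3481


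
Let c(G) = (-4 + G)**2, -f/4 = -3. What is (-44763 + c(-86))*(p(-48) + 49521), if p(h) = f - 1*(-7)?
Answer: -1816285020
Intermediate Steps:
f = 12 (f = -4*(-3) = 12)
p(h) = 19 (p(h) = 12 - 1*(-7) = 12 + 7 = 19)
(-44763 + c(-86))*(p(-48) + 49521) = (-44763 + (-4 - 86)**2)*(19 + 49521) = (-44763 + (-90)**2)*49540 = (-44763 + 8100)*49540 = -36663*49540 = -1816285020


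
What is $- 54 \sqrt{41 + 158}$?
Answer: $- 54 \sqrt{199} \approx -761.76$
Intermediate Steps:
$- 54 \sqrt{41 + 158} = - 54 \sqrt{199}$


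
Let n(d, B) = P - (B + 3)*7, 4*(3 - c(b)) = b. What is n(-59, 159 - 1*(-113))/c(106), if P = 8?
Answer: 3834/47 ≈ 81.574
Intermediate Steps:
c(b) = 3 - b/4
n(d, B) = -13 - 7*B (n(d, B) = 8 - (B + 3)*7 = 8 - (3 + B)*7 = 8 - (21 + 7*B) = 8 + (-21 - 7*B) = -13 - 7*B)
n(-59, 159 - 1*(-113))/c(106) = (-13 - 7*(159 - 1*(-113)))/(3 - ¼*106) = (-13 - 7*(159 + 113))/(3 - 53/2) = (-13 - 7*272)/(-47/2) = (-13 - 1904)*(-2/47) = -1917*(-2/47) = 3834/47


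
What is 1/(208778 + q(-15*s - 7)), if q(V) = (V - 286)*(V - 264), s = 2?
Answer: 1/306001 ≈ 3.2680e-6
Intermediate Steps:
q(V) = (-286 + V)*(-264 + V)
1/(208778 + q(-15*s - 7)) = 1/(208778 + (75504 + (-15*2 - 7)² - 550*(-15*2 - 7))) = 1/(208778 + (75504 + (-30 - 7)² - 550*(-30 - 7))) = 1/(208778 + (75504 + (-37)² - 550*(-37))) = 1/(208778 + (75504 + 1369 + 20350)) = 1/(208778 + 97223) = 1/306001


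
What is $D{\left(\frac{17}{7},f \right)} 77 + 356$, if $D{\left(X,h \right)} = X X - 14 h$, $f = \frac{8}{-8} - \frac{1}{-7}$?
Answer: $\frac{12139}{7} \approx 1734.1$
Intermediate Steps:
$f = - \frac{6}{7}$ ($f = 8 \left(- \frac{1}{8}\right) - - \frac{1}{7} = -1 + \frac{1}{7} = - \frac{6}{7} \approx -0.85714$)
$D{\left(X,h \right)} = X^{2} - 14 h$
$D{\left(\frac{17}{7},f \right)} 77 + 356 = \left(\left(\frac{17}{7}\right)^{2} - -12\right) 77 + 356 = \left(\left(17 \cdot \frac{1}{7}\right)^{2} + 12\right) 77 + 356 = \left(\left(\frac{17}{7}\right)^{2} + 12\right) 77 + 356 = \left(\frac{289}{49} + 12\right) 77 + 356 = \frac{877}{49} \cdot 77 + 356 = \frac{9647}{7} + 356 = \frac{12139}{7}$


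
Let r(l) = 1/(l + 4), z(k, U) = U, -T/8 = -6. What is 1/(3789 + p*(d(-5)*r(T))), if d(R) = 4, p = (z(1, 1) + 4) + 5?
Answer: 13/49267 ≈ 0.00026387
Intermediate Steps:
T = 48 (T = -8*(-6) = 48)
p = 10 (p = (1 + 4) + 5 = 5 + 5 = 10)
r(l) = 1/(4 + l)
1/(3789 + p*(d(-5)*r(T))) = 1/(3789 + 10*(4/(4 + 48))) = 1/(3789 + 10*(4/52)) = 1/(3789 + 10*(4*(1/52))) = 1/(3789 + 10*(1/13)) = 1/(3789 + 10/13) = 1/(49267/13) = 13/49267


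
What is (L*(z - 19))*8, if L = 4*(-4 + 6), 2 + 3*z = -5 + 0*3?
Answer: -4096/3 ≈ -1365.3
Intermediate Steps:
z = -7/3 (z = -⅔ + (-5 + 0*3)/3 = -⅔ + (-5 + 0)/3 = -⅔ + (⅓)*(-5) = -⅔ - 5/3 = -7/3 ≈ -2.3333)
L = 8 (L = 4*2 = 8)
(L*(z - 19))*8 = (8*(-7/3 - 19))*8 = (8*(-64/3))*8 = -512/3*8 = -4096/3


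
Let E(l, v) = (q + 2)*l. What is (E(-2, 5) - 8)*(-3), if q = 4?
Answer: 60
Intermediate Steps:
E(l, v) = 6*l (E(l, v) = (4 + 2)*l = 6*l)
(E(-2, 5) - 8)*(-3) = (6*(-2) - 8)*(-3) = (-12 - 8)*(-3) = -20*(-3) = 60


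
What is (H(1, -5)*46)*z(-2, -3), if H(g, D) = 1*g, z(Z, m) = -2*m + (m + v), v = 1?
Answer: 184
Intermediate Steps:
z(Z, m) = 1 - m (z(Z, m) = -2*m + (m + 1) = -2*m + (1 + m) = 1 - m)
H(g, D) = g
(H(1, -5)*46)*z(-2, -3) = (1*46)*(1 - 1*(-3)) = 46*(1 + 3) = 46*4 = 184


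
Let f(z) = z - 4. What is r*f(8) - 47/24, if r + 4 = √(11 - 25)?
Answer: -431/24 + 4*I*√14 ≈ -17.958 + 14.967*I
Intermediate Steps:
f(z) = -4 + z
r = -4 + I*√14 (r = -4 + √(11 - 25) = -4 + √(-14) = -4 + I*√14 ≈ -4.0 + 3.7417*I)
r*f(8) - 47/24 = (-4 + I*√14)*(-4 + 8) - 47/24 = (-4 + I*√14)*4 - 47*1/24 = (-16 + 4*I*√14) - 47/24 = -431/24 + 4*I*√14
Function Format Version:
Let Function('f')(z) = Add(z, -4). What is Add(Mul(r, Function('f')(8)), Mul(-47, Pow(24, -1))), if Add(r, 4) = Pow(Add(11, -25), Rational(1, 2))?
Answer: Add(Rational(-431, 24), Mul(4, I, Pow(14, Rational(1, 2)))) ≈ Add(-17.958, Mul(14.967, I))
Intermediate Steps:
Function('f')(z) = Add(-4, z)
r = Add(-4, Mul(I, Pow(14, Rational(1, 2)))) (r = Add(-4, Pow(Add(11, -25), Rational(1, 2))) = Add(-4, Pow(-14, Rational(1, 2))) = Add(-4, Mul(I, Pow(14, Rational(1, 2)))) ≈ Add(-4.0000, Mul(3.7417, I)))
Add(Mul(r, Function('f')(8)), Mul(-47, Pow(24, -1))) = Add(Mul(Add(-4, Mul(I, Pow(14, Rational(1, 2)))), Add(-4, 8)), Mul(-47, Pow(24, -1))) = Add(Mul(Add(-4, Mul(I, Pow(14, Rational(1, 2)))), 4), Mul(-47, Rational(1, 24))) = Add(Add(-16, Mul(4, I, Pow(14, Rational(1, 2)))), Rational(-47, 24)) = Add(Rational(-431, 24), Mul(4, I, Pow(14, Rational(1, 2))))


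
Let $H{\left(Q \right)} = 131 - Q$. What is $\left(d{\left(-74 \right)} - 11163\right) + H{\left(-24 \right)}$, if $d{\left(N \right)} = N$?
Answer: $-11082$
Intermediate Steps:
$\left(d{\left(-74 \right)} - 11163\right) + H{\left(-24 \right)} = \left(-74 - 11163\right) + \left(131 - -24\right) = -11237 + \left(131 + 24\right) = -11237 + 155 = -11082$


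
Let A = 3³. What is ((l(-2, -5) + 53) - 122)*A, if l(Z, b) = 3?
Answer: -1782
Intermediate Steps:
A = 27
((l(-2, -5) + 53) - 122)*A = ((3 + 53) - 122)*27 = (56 - 122)*27 = -66*27 = -1782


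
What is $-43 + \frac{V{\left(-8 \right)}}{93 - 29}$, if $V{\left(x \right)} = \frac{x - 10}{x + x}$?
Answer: $- \frac{22007}{512} \approx -42.982$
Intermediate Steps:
$V{\left(x \right)} = \frac{-10 + x}{2 x}$
$-43 + \frac{V{\left(-8 \right)}}{93 - 29} = -43 + \frac{\frac{1}{2} \frac{1}{-8} \left(-10 - 8\right)}{93 - 29} = -43 + \frac{\frac{1}{2} \left(- \frac{1}{8}\right) \left(-18\right)}{64} = -43 + \frac{9}{8} \cdot \frac{1}{64} = -43 + \frac{9}{512} = - \frac{22007}{512}$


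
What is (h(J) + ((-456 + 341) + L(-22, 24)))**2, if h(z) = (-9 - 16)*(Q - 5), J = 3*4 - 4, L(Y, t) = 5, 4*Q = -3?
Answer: 18225/16 ≈ 1139.1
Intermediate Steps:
Q = -3/4 (Q = (1/4)*(-3) = -3/4 ≈ -0.75000)
J = 8 (J = 12 - 4 = 8)
h(z) = 575/4 (h(z) = (-9 - 16)*(-3/4 - 5) = -25*(-23/4) = 575/4)
(h(J) + ((-456 + 341) + L(-22, 24)))**2 = (575/4 + ((-456 + 341) + 5))**2 = (575/4 + (-115 + 5))**2 = (575/4 - 110)**2 = (135/4)**2 = 18225/16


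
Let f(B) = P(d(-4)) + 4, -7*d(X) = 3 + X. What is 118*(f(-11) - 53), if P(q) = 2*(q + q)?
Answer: -40002/7 ≈ -5714.6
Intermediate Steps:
d(X) = -3/7 - X/7 (d(X) = -(3 + X)/7 = -3/7 - X/7)
P(q) = 4*q (P(q) = 2*(2*q) = 4*q)
f(B) = 32/7 (f(B) = 4*(-3/7 - ⅐*(-4)) + 4 = 4*(-3/7 + 4/7) + 4 = 4*(⅐) + 4 = 4/7 + 4 = 32/7)
118*(f(-11) - 53) = 118*(32/7 - 53) = 118*(-339/7) = -40002/7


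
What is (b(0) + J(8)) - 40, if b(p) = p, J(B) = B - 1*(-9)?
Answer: -23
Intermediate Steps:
J(B) = 9 + B (J(B) = B + 9 = 9 + B)
(b(0) + J(8)) - 40 = (0 + (9 + 8)) - 40 = (0 + 17) - 40 = 17 - 40 = -23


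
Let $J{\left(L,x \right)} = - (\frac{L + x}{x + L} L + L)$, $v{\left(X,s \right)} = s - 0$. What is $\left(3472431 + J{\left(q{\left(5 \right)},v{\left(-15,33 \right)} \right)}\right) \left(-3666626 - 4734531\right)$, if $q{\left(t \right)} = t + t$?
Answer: $-29172269979527$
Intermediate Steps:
$v{\left(X,s \right)} = s$ ($v{\left(X,s \right)} = s + 0 = s$)
$q{\left(t \right)} = 2 t$
$J{\left(L,x \right)} = - 2 L$ ($J{\left(L,x \right)} = - (\frac{L + x}{L + x} L + L) = - (1 L + L) = - (L + L) = - 2 L$)
$\left(3472431 + J{\left(q{\left(5 \right)},v{\left(-15,33 \right)} \right)}\right) \left(-3666626 - 4734531\right) = \left(3472431 - 2 \cdot 2 \cdot 5\right) \left(-3666626 - 4734531\right) = \left(3472431 - 20\right) \left(-8401157\right) = 3472411 \left(-8401157\right) = -29172269979527$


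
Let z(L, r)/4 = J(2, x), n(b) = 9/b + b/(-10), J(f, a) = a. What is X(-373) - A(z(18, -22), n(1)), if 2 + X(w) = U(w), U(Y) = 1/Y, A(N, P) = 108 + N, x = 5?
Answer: -48491/373 ≈ -130.00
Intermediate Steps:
n(b) = 9/b - b/10 (n(b) = 9/b + b*(-1/10) = 9/b - b/10)
z(L, r) = 20 (z(L, r) = 4*5 = 20)
X(w) = -2 + 1/w
X(-373) - A(z(18, -22), n(1)) = (-2 + 1/(-373)) - (108 + 20) = (-2 - 1/373) - 1*128 = -747/373 - 128 = -48491/373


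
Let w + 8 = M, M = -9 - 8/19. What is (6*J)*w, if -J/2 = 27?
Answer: 107244/19 ≈ 5644.4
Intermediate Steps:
J = -54 (J = -2*27 = -54)
M = -179/19 (M = -9 - 8/19 = -179/19 ≈ -9.4211)
w = -331/19 (w = -8 - 179/19 = -331/19 ≈ -17.421)
(6*J)*w = (6*(-54))*(-331/19) = -324*(-331/19) = 107244/19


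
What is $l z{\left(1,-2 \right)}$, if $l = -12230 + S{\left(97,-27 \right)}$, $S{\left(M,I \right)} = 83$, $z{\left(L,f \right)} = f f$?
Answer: $-48588$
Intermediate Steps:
$z{\left(L,f \right)} = f^{2}$
$l = -12147$ ($l = -12230 + 83 = -12147$)
$l z{\left(1,-2 \right)} = - 12147 \left(-2\right)^{2} = \left(-12147\right) 4 = -48588$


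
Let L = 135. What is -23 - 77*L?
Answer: -10418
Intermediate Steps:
-23 - 77*L = -23 - 77*135 = -23 - 10395 = -10418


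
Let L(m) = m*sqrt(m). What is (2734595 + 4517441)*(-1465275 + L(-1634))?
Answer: -10626227049900 - 11849826824*I*sqrt(1634) ≈ -1.0626e+13 - 4.79e+11*I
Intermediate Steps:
L(m) = m**(3/2)
(2734595 + 4517441)*(-1465275 + L(-1634)) = (2734595 + 4517441)*(-1465275 + (-1634)**(3/2)) = 7252036*(-1465275 - 1634*I*sqrt(1634)) = -10626227049900 - 11849826824*I*sqrt(1634)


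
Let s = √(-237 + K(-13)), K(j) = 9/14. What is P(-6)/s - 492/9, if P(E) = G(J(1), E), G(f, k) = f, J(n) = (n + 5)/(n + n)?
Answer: -164/3 - I*√46326/1103 ≈ -54.667 - 0.19514*I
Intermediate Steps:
K(j) = 9/14 (K(j) = 9*(1/14) = 9/14)
J(n) = (5 + n)/(2*n) (J(n) = (5 + n)/((2*n)) = (5 + n)*(1/(2*n)) = (5 + n)/(2*n))
P(E) = 3 (P(E) = (½)*(5 + 1)/1 = (½)*1*6 = 3)
s = I*√46326/14 (s = √(-237 + 9/14) = √(-3309/14) = I*√46326/14 ≈ 15.374*I)
P(-6)/s - 492/9 = 3/((I*√46326/14)) - 492/9 = 3*(-I*√46326/3309) - 492*⅑ = -I*√46326/1103 - 164/3 = -164/3 - I*√46326/1103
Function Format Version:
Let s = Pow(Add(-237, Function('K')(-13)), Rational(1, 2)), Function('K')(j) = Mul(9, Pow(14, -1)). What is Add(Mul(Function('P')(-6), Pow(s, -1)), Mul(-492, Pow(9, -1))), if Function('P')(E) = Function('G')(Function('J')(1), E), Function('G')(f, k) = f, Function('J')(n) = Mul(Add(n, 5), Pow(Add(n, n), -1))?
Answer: Add(Rational(-164, 3), Mul(Rational(-1, 1103), I, Pow(46326, Rational(1, 2)))) ≈ Add(-54.667, Mul(-0.19514, I))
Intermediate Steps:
Function('K')(j) = Rational(9, 14) (Function('K')(j) = Mul(9, Rational(1, 14)) = Rational(9, 14))
Function('J')(n) = Mul(Rational(1, 2), Pow(n, -1), Add(5, n)) (Function('J')(n) = Mul(Add(5, n), Pow(Mul(2, n), -1)) = Mul(Add(5, n), Mul(Rational(1, 2), Pow(n, -1))) = Mul(Rational(1, 2), Pow(n, -1), Add(5, n)))
Function('P')(E) = 3 (Function('P')(E) = Mul(Rational(1, 2), Pow(1, -1), Add(5, 1)) = Mul(Rational(1, 2), 1, 6) = 3)
s = Mul(Rational(1, 14), I, Pow(46326, Rational(1, 2))) (s = Pow(Add(-237, Rational(9, 14)), Rational(1, 2)) = Pow(Rational(-3309, 14), Rational(1, 2)) = Mul(Rational(1, 14), I, Pow(46326, Rational(1, 2))) ≈ Mul(15.374, I))
Add(Mul(Function('P')(-6), Pow(s, -1)), Mul(-492, Pow(9, -1))) = Add(Mul(3, Pow(Mul(Rational(1, 14), I, Pow(46326, Rational(1, 2))), -1)), Mul(-492, Pow(9, -1))) = Add(Mul(3, Mul(Rational(-1, 3309), I, Pow(46326, Rational(1, 2)))), Mul(-492, Rational(1, 9))) = Add(Mul(Rational(-1, 1103), I, Pow(46326, Rational(1, 2))), Rational(-164, 3)) = Add(Rational(-164, 3), Mul(Rational(-1, 1103), I, Pow(46326, Rational(1, 2))))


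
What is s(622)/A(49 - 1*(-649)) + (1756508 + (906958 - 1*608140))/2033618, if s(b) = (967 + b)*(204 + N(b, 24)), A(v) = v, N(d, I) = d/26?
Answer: 4796672265525/9226524866 ≈ 519.88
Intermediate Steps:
N(d, I) = d/26 (N(d, I) = d*(1/26) = d/26)
s(b) = (204 + b/26)*(967 + b) (s(b) = (967 + b)*(204 + b/26) = (204 + b/26)*(967 + b))
s(622)/A(49 - 1*(-649)) + (1756508 + (906958 - 1*608140))/2033618 = (197268 + (1/26)*622² + (6271/26)*622)/(49 - 1*(-649)) + (1756508 + (906958 - 1*608140))/2033618 = (197268 + (1/26)*386884 + 1950281/13)/(49 + 649) + (1756508 + (906958 - 608140))*(1/2033618) = (197268 + 193442/13 + 1950281/13)/698 + (1756508 + 298818)*(1/2033618) = (4708207/13)*(1/698) + 2055326*(1/2033618) = 4708207/9074 + 1027663/1016809 = 4796672265525/9226524866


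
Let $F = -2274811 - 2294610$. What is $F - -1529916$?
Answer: $-3039505$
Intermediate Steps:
$F = -4569421$
$F - -1529916 = -4569421 - -1529916 = -4569421 + 1529916 = -3039505$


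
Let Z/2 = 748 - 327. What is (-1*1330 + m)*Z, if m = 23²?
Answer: -674442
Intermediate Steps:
Z = 842 (Z = 2*(748 - 327) = 2*421 = 842)
m = 529
(-1*1330 + m)*Z = (-1*1330 + 529)*842 = (-1330 + 529)*842 = -801*842 = -674442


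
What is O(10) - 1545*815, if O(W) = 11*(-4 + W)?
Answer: -1259109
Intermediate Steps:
O(W) = -44 + 11*W
O(10) - 1545*815 = (-44 + 11*10) - 1545*815 = (-44 + 110) - 1259175 = 66 - 1259175 = -1259109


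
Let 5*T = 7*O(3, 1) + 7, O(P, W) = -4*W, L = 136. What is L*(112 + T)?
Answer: 73304/5 ≈ 14661.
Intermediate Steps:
T = -21/5 (T = (7*(-4*1) + 7)/5 = (7*(-4) + 7)/5 = (-28 + 7)/5 = (1/5)*(-21) = -21/5 ≈ -4.2000)
L*(112 + T) = 136*(112 - 21/5) = 136*(539/5) = 73304/5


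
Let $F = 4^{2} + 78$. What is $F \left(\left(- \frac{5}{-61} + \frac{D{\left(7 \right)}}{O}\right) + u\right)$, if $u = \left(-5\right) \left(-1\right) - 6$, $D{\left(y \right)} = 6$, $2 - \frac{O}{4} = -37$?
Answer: $- \frac{65565}{793} \approx -82.68$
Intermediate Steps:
$O = 156$ ($O = 8 - -148 = 8 + 148 = 156$)
$F = 94$ ($F = 16 + 78 = 94$)
$u = -1$ ($u = 5 - 6 = -1$)
$F \left(\left(- \frac{5}{-61} + \frac{D{\left(7 \right)}}{O}\right) + u\right) = 94 \left(\left(- \frac{5}{-61} + \frac{6}{156}\right) - 1\right) = 94 \left(\left(\left(-5\right) \left(- \frac{1}{61}\right) + 6 \cdot \frac{1}{156}\right) - 1\right) = 94 \left(\left(\frac{5}{61} + \frac{1}{26}\right) - 1\right) = 94 \left(\frac{191}{1586} - 1\right) = 94 \left(- \frac{1395}{1586}\right) = - \frac{65565}{793}$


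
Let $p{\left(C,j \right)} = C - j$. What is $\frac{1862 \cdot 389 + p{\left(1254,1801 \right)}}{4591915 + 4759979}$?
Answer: $\frac{1761}{22754} \approx 0.077393$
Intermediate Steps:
$\frac{1862 \cdot 389 + p{\left(1254,1801 \right)}}{4591915 + 4759979} = \frac{1862 \cdot 389 + \left(1254 - 1801\right)}{4591915 + 4759979} = \frac{724318 + \left(1254 - 1801\right)}{9351894} = \left(724318 - 547\right) \frac{1}{9351894} = 723771 \cdot \frac{1}{9351894} = \frac{1761}{22754}$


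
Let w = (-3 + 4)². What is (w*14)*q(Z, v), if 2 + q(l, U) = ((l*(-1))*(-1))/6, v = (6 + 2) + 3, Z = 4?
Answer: -56/3 ≈ -18.667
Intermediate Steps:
w = 1 (w = 1² = 1)
v = 11 (v = 8 + 3 = 11)
q(l, U) = -2 + l/6 (q(l, U) = -2 + ((l*(-1))*(-1))/6 = -2 + (-l*(-1))*(⅙) = -2 + l*(⅙) = -2 + l/6)
(w*14)*q(Z, v) = (1*14)*(-2 + (⅙)*4) = 14*(-2 + ⅔) = 14*(-4/3) = -56/3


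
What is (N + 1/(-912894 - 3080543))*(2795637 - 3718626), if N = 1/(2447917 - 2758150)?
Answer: 27022041290/8427863543 ≈ 3.2063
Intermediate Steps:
N = -1/310233 (N = 1/(-310233) = -1/310233 ≈ -3.2234e-6)
(N + 1/(-912894 - 3080543))*(2795637 - 3718626) = (-1/310233 + 1/(-912894 - 3080543))*(2795637 - 3718626) = (-1/310233 + 1/(-3993437))*(-922989) = (-1/310233 - 1/3993437)*(-922989) = -87830/25283590629*(-922989) = 27022041290/8427863543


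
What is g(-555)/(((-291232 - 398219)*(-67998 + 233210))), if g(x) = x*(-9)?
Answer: -1665/37968526204 ≈ -4.3852e-8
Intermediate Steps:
g(x) = -9*x
g(-555)/(((-291232 - 398219)*(-67998 + 233210))) = (-9*(-555))/(((-291232 - 398219)*(-67998 + 233210))) = 4995/((-689451*165212)) = 4995/(-113905578612) = 4995*(-1/113905578612) = -1665/37968526204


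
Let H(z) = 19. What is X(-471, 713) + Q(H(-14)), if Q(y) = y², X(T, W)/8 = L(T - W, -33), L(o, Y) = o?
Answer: -9111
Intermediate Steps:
X(T, W) = -8*W + 8*T (X(T, W) = 8*(T - W) = -8*W + 8*T)
X(-471, 713) + Q(H(-14)) = (-8*713 + 8*(-471)) + 19² = (-5704 - 3768) + 361 = -9472 + 361 = -9111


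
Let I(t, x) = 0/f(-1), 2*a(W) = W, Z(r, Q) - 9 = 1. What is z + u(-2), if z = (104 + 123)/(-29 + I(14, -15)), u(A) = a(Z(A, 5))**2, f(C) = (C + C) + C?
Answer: 498/29 ≈ 17.172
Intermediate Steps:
Z(r, Q) = 10 (Z(r, Q) = 9 + 1 = 10)
f(C) = 3*C (f(C) = 2*C + C = 3*C)
a(W) = W/2
I(t, x) = 0 (I(t, x) = 0/((3*(-1))) = 0/(-3) = 0*(-1/3) = 0)
u(A) = 25 (u(A) = ((1/2)*10)**2 = 5**2 = 25)
z = -227/29 (z = (104 + 123)/(-29 + 0) = 227/(-29) = 227*(-1/29) = -227/29 ≈ -7.8276)
z + u(-2) = -227/29 + 25 = 498/29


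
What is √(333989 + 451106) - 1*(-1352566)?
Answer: 1352566 + √785095 ≈ 1.3535e+6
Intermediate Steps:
√(333989 + 451106) - 1*(-1352566) = √785095 + 1352566 = 1352566 + √785095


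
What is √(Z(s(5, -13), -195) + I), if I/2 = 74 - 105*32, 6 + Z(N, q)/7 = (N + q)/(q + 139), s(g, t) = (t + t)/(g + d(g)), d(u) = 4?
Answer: I*√948854/12 ≈ 81.174*I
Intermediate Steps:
s(g, t) = 2*t/(4 + g) (s(g, t) = (t + t)/(g + 4) = (2*t)/(4 + g) = 2*t/(4 + g))
Z(N, q) = -42 + 7*(N + q)/(139 + q) (Z(N, q) = -42 + 7*((N + q)/(q + 139)) = -42 + 7*((N + q)/(139 + q)) = -42 + 7*(N + q)/(139 + q))
I = -6572 (I = 2*(74 - 105*32) = 2*(74 - 3360) = 2*(-3286) = -6572)
√(Z(s(5, -13), -195) + I) = √(7*(-834 + 2*(-13)/(4 + 5) - 5*(-195))/(139 - 195) - 6572) = √(7*(-834 + 2*(-13)/9 + 975)/(-56) - 6572) = √(7*(-1/56)*(-834 + 2*(-13)*(⅑) + 975) - 6572) = √(7*(-1/56)*(-834 - 26/9 + 975) - 6572) = √(7*(-1/56)*(1243/9) - 6572) = √(-1243/72 - 6572) = √(-474427/72) = I*√948854/12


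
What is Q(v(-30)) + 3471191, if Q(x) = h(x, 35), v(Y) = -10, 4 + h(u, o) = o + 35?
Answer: 3471257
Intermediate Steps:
h(u, o) = 31 + o (h(u, o) = -4 + (o + 35) = -4 + (35 + o) = 31 + o)
Q(x) = 66 (Q(x) = 31 + 35 = 66)
Q(v(-30)) + 3471191 = 66 + 3471191 = 3471257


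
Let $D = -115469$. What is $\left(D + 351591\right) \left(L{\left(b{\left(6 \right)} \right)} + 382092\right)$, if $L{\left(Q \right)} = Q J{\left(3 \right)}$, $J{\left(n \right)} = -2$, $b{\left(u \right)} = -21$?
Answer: $90230244348$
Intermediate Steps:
$L{\left(Q \right)} = - 2 Q$ ($L{\left(Q \right)} = Q \left(-2\right) = - 2 Q$)
$\left(D + 351591\right) \left(L{\left(b{\left(6 \right)} \right)} + 382092\right) = \left(-115469 + 351591\right) \left(\left(-2\right) \left(-21\right) + 382092\right) = 236122 \left(42 + 382092\right) = 236122 \cdot 382134 = 90230244348$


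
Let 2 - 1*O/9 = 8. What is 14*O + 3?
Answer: -753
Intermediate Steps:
O = -54 (O = 18 - 9*8 = 18 - 72 = -54)
14*O + 3 = 14*(-54) + 3 = -756 + 3 = -753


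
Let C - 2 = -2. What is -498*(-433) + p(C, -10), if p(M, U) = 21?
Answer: 215655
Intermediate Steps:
C = 0 (C = 2 - 2 = 0)
-498*(-433) + p(C, -10) = -498*(-433) + 21 = 215634 + 21 = 215655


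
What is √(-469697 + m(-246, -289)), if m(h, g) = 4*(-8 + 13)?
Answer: I*√469677 ≈ 685.33*I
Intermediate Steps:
m(h, g) = 20 (m(h, g) = 4*5 = 20)
√(-469697 + m(-246, -289)) = √(-469697 + 20) = √(-469677) = I*√469677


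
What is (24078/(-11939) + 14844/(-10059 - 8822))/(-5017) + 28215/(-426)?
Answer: -10636339276413987/160592548395226 ≈ -66.232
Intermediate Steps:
(24078/(-11939) + 14844/(-10059 - 8822))/(-5017) + 28215/(-426) = (24078*(-1/11939) + 14844/(-18881))*(-1/5017) + 28215*(-1/426) = (-24078/11939 + 14844*(-1/18881))*(-1/5017) - 9405/142 = (-24078/11939 - 14844/18881)*(-1/5017) - 9405/142 = -631839234/225420259*(-1/5017) - 9405/142 = 631839234/1130933439403 - 9405/142 = -10636339276413987/160592548395226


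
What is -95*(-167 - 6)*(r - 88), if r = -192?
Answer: -4601800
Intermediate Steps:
-95*(-167 - 6)*(r - 88) = -95*(-167 - 6)*(-192 - 88) = -(-16435)*(-280) = -95*48440 = -4601800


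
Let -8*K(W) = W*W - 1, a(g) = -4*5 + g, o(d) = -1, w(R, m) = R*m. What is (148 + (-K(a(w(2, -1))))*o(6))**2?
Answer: 491401/64 ≈ 7678.1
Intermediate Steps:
a(g) = -20 + g
K(W) = 1/8 - W**2/8 (K(W) = -(W*W - 1)/8 = -(W**2 - 1)/8 = -(-1 + W**2)/8 = 1/8 - W**2/8)
(148 + (-K(a(w(2, -1))))*o(6))**2 = (148 - (1/8 - (-20 + 2*(-1))**2/8)*(-1))**2 = (148 - (1/8 - (-20 - 2)**2/8)*(-1))**2 = (148 - (1/8 - 1/8*(-22)**2)*(-1))**2 = (148 - (1/8 - 1/8*484)*(-1))**2 = (148 - (1/8 - 121/2)*(-1))**2 = (148 - 1*(-483/8)*(-1))**2 = (148 + (483/8)*(-1))**2 = (148 - 483/8)**2 = (701/8)**2 = 491401/64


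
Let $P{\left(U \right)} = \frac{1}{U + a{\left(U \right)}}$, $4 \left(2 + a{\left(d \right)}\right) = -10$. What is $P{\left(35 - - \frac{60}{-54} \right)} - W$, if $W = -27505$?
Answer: $\frac{14550163}{529} \approx 27505.0$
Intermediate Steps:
$a{\left(d \right)} = - \frac{9}{2}$ ($a{\left(d \right)} = -2 + \frac{1}{4} \left(-10\right) = -2 - \frac{5}{2} = - \frac{9}{2}$)
$P{\left(U \right)} = \frac{1}{- \frac{9}{2} + U}$ ($P{\left(U \right)} = \frac{1}{U - \frac{9}{2}} = \frac{1}{- \frac{9}{2} + U}$)
$P{\left(35 - - \frac{60}{-54} \right)} - W = \frac{2}{-9 + 2 \left(35 - - \frac{60}{-54}\right)} - -27505 = \frac{2}{-9 + 2 \left(35 - \left(-60\right) \left(- \frac{1}{54}\right)\right)} + 27505 = \frac{2}{-9 + 2 \left(35 - \frac{10}{9}\right)} + 27505 = \frac{2}{-9 + 2 \cdot \frac{305}{9}} + 27505 = \frac{2}{-9 + \frac{610}{9}} + 27505 = \frac{2}{\frac{529}{9}} + 27505 = 2 \cdot \frac{9}{529} + 27505 = \frac{18}{529} + 27505 = \frac{14550163}{529}$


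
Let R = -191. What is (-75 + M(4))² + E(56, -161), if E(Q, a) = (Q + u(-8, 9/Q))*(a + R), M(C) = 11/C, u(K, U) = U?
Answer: -1629433/112 ≈ -14549.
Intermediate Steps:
E(Q, a) = (-191 + a)*(Q + 9/Q) (E(Q, a) = (Q + 9/Q)*(a - 191) = (Q + 9/Q)*(-191 + a) = (-191 + a)*(Q + 9/Q))
(-75 + M(4))² + E(56, -161) = (-75 + 11/4)² + (-1719 + 9*(-161) + 56²*(-191 - 161))/56 = (-75 + 11*(¼))² + (-1719 - 1449 + 3136*(-352))/56 = (-75 + 11/4)² + (-1719 - 1449 - 1103872)/56 = (-289/4)² + (1/56)*(-1107040) = 83521/16 - 138380/7 = -1629433/112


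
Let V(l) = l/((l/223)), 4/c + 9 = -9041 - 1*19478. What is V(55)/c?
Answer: -1590436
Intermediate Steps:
c = -1/7132 (c = 4/(-9 + (-9041 - 1*19478)) = 4/(-9 + (-9041 - 19478)) = 4/(-9 - 28519) = 4/(-28528) = 4*(-1/28528) = -1/7132 ≈ -0.00014021)
V(l) = 223 (V(l) = l/((l*(1/223))) = l/((l/223)) = l*(223/l) = 223)
V(55)/c = 223/(-1/7132) = 223*(-7132) = -1590436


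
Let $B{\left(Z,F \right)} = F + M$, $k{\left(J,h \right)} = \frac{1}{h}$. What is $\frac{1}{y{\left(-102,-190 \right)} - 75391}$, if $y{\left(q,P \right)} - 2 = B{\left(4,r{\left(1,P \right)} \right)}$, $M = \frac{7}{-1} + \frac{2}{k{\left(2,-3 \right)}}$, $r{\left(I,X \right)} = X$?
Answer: $- \frac{1}{75592} \approx -1.3229 \cdot 10^{-5}$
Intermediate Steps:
$M = -13$ ($M = \frac{7}{-1} + \frac{2}{\frac{1}{-3}} = 7 \left(-1\right) + \frac{2}{- \frac{1}{3}} = -7 + 2 \left(-3\right) = -7 - 6 = -13$)
$B{\left(Z,F \right)} = -13 + F$ ($B{\left(Z,F \right)} = F - 13 = -13 + F$)
$y{\left(q,P \right)} = -11 + P$ ($y{\left(q,P \right)} = 2 + \left(-13 + P\right) = -11 + P$)
$\frac{1}{y{\left(-102,-190 \right)} - 75391} = \frac{1}{\left(-11 - 190\right) - 75391} = \frac{1}{-201 - 75391} = \frac{1}{-75592} = - \frac{1}{75592}$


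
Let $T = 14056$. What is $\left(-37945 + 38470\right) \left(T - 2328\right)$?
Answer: $6157200$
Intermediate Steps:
$\left(-37945 + 38470\right) \left(T - 2328\right) = \left(-37945 + 38470\right) \left(14056 - 2328\right) = 525 \cdot 11728 = 6157200$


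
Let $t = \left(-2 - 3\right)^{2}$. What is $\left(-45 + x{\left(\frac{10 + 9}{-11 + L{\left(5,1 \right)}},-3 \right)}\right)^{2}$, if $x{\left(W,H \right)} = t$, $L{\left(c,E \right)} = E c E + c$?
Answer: $400$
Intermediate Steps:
$L{\left(c,E \right)} = c + c E^{2}$ ($L{\left(c,E \right)} = c E^{2} + c = c + c E^{2}$)
$t = 25$ ($t = \left(-5\right)^{2} = 25$)
$x{\left(W,H \right)} = 25$
$\left(-45 + x{\left(\frac{10 + 9}{-11 + L{\left(5,1 \right)}},-3 \right)}\right)^{2} = \left(-45 + 25\right)^{2} = \left(-20\right)^{2} = 400$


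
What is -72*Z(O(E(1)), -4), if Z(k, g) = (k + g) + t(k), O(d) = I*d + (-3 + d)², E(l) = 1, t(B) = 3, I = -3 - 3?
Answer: 216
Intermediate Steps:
I = -6
O(d) = (-3 + d)² - 6*d (O(d) = -6*d + (-3 + d)² = (-3 + d)² - 6*d)
Z(k, g) = 3 + g + k (Z(k, g) = (k + g) + 3 = (g + k) + 3 = 3 + g + k)
-72*Z(O(E(1)), -4) = -72*(3 - 4 + ((-3 + 1)² - 6*1)) = -72*(3 - 4 + ((-2)² - 6)) = -72*(3 - 4 + (4 - 6)) = -72*(3 - 4 - 2) = -72*(-3) = 216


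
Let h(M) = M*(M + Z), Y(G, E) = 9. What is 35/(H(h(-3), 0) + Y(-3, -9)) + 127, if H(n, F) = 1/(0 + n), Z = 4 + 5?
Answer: 3011/23 ≈ 130.91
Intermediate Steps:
Z = 9
h(M) = M*(9 + M) (h(M) = M*(M + 9) = M*(9 + M))
H(n, F) = 1/n
35/(H(h(-3), 0) + Y(-3, -9)) + 127 = 35/(1/(-3*(9 - 3)) + 9) + 127 = 35/(1/(-3*6) + 9) + 127 = 35/(1/(-18) + 9) + 127 = 35/(-1/18 + 9) + 127 = 35/(161/18) + 127 = 35*(18/161) + 127 = 90/23 + 127 = 3011/23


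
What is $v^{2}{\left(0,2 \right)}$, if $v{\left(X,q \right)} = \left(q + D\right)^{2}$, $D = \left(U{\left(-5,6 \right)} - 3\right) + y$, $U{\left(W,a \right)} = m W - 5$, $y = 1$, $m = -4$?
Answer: $50625$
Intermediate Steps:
$U{\left(W,a \right)} = -5 - 4 W$ ($U{\left(W,a \right)} = - 4 W - 5 = -5 - 4 W$)
$D = 13$ ($D = \left(\left(-5 - -20\right) - 3\right) + 1 = \left(\left(-5 + 20\right) - 3\right) + 1 = \left(15 - 3\right) + 1 = 12 + 1 = 13$)
$v{\left(X,q \right)} = \left(13 + q\right)^{2}$ ($v{\left(X,q \right)} = \left(q + 13\right)^{2} = \left(13 + q\right)^{2}$)
$v^{2}{\left(0,2 \right)} = \left(\left(13 + 2\right)^{2}\right)^{2} = \left(15^{2}\right)^{2} = 225^{2} = 50625$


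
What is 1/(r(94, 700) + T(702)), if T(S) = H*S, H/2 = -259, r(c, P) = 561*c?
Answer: -1/310902 ≈ -3.2164e-6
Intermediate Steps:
H = -518 (H = 2*(-259) = -518)
T(S) = -518*S
1/(r(94, 700) + T(702)) = 1/(561*94 - 518*702) = 1/(52734 - 363636) = 1/(-310902) = -1/310902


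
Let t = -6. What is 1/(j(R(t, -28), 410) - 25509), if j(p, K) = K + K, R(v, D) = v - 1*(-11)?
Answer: -1/24689 ≈ -4.0504e-5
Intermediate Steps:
R(v, D) = 11 + v (R(v, D) = v + 11 = 11 + v)
j(p, K) = 2*K
1/(j(R(t, -28), 410) - 25509) = 1/(2*410 - 25509) = 1/(820 - 25509) = 1/(-24689) = -1/24689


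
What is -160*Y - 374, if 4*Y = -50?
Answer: 1626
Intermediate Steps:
Y = -25/2 (Y = (¼)*(-50) = -25/2 ≈ -12.500)
-160*Y - 374 = -160*(-25/2) - 374 = 2000 - 374 = 1626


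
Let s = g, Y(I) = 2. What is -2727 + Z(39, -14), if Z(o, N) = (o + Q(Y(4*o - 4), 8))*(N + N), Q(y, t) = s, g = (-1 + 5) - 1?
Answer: -3903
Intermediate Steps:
g = 3 (g = 4 - 1 = 3)
s = 3
Q(y, t) = 3
Z(o, N) = 2*N*(3 + o) (Z(o, N) = (o + 3)*(N + N) = (3 + o)*(2*N) = 2*N*(3 + o))
-2727 + Z(39, -14) = -2727 + 2*(-14)*(3 + 39) = -2727 + 2*(-14)*42 = -2727 - 1176 = -3903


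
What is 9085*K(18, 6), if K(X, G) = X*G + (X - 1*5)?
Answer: 1099285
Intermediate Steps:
K(X, G) = -5 + X + G*X (K(X, G) = G*X + (X - 5) = G*X + (-5 + X) = -5 + X + G*X)
9085*K(18, 6) = 9085*(-5 + 18 + 6*18) = 9085*(-5 + 18 + 108) = 9085*121 = 1099285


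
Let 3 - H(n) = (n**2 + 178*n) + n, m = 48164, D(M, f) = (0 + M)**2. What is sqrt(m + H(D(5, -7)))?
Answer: sqrt(43067) ≈ 207.53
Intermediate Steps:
D(M, f) = M**2
H(n) = 3 - n**2 - 179*n (H(n) = 3 - ((n**2 + 178*n) + n) = 3 - (n**2 + 179*n) = 3 + (-n**2 - 179*n) = 3 - n**2 - 179*n)
sqrt(m + H(D(5, -7))) = sqrt(48164 + (3 - (5**2)**2 - 179*5**2)) = sqrt(48164 + (3 - 1*25**2 - 179*25)) = sqrt(48164 + (3 - 1*625 - 4475)) = sqrt(48164 + (3 - 625 - 4475)) = sqrt(48164 - 5097) = sqrt(43067)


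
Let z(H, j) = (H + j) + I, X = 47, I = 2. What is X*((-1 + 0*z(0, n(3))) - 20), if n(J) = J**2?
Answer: -987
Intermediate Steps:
z(H, j) = 2 + H + j (z(H, j) = (H + j) + 2 = 2 + H + j)
X*((-1 + 0*z(0, n(3))) - 20) = 47*((-1 + 0*(2 + 0 + 3**2)) - 20) = 47*((-1 + 0*(2 + 0 + 9)) - 20) = 47*((-1 + 0*11) - 20) = 47*((-1 + 0) - 20) = 47*(-1 - 20) = 47*(-21) = -987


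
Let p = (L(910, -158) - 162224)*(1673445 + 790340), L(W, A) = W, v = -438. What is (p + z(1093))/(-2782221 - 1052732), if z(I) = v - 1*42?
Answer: 397443013970/3834953 ≈ 1.0364e+5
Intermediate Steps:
z(I) = -480 (z(I) = -438 - 1*42 = -438 - 42 = -480)
p = -397443013490 (p = (910 - 162224)*(1673445 + 790340) = -161314*2463785 = -397443013490)
(p + z(1093))/(-2782221 - 1052732) = (-397443013490 - 480)/(-2782221 - 1052732) = -397443013970/(-3834953) = -397443013970*(-1/3834953) = 397443013970/3834953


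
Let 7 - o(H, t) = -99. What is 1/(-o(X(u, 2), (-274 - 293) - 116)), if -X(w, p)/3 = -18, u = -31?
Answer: -1/106 ≈ -0.0094340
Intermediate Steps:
X(w, p) = 54 (X(w, p) = -3*(-18) = 54)
o(H, t) = 106 (o(H, t) = 7 - 1*(-99) = 7 + 99 = 106)
1/(-o(X(u, 2), (-274 - 293) - 116)) = 1/(-1*106) = 1/(-106) = -1/106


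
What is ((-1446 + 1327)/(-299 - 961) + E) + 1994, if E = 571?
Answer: 461717/180 ≈ 2565.1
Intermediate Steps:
((-1446 + 1327)/(-299 - 961) + E) + 1994 = ((-1446 + 1327)/(-299 - 961) + 571) + 1994 = (-119/(-1260) + 571) + 1994 = (-119*(-1/1260) + 571) + 1994 = (17/180 + 571) + 1994 = 102797/180 + 1994 = 461717/180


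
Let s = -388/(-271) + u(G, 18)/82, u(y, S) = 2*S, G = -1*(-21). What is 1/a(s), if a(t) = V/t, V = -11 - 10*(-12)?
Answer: 20786/1211099 ≈ 0.017163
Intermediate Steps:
G = 21
V = 109 (V = -11 + 120 = 109)
s = 20786/11111 (s = -388/(-271) + (2*18)/82 = -388*(-1/271) + 36*(1/82) = 388/271 + 18/41 = 20786/11111 ≈ 1.8708)
a(t) = 109/t
1/a(s) = 1/(109/(20786/11111)) = 1/(109*(11111/20786)) = 1/(1211099/20786) = 20786/1211099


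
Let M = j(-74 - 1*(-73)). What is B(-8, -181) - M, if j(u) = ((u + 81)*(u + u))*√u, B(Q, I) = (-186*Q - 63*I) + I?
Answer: 12710 + 160*I ≈ 12710.0 + 160.0*I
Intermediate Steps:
B(Q, I) = -186*Q - 62*I
j(u) = 2*u^(3/2)*(81 + u) (j(u) = ((81 + u)*(2*u))*√u = (2*u*(81 + u))*√u = 2*u^(3/2)*(81 + u))
M = -160*I (M = 2*(-74 - 1*(-73))^(3/2)*(81 + (-74 - 1*(-73))) = 2*(-74 + 73)^(3/2)*(81 + (-74 + 73)) = 2*(-1)^(3/2)*(81 - 1) = 2*(-I)*80 = -160*I ≈ -160.0*I)
B(-8, -181) - M = (-186*(-8) - 62*(-181)) - (-160)*I = (1488 + 11222) + 160*I = 12710 + 160*I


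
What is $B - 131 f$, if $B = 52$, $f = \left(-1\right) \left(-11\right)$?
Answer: $-1389$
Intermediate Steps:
$f = 11$
$B - 131 f = 52 - 1441 = -1389$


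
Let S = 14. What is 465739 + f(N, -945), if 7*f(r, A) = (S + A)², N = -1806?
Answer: 589562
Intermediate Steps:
f(r, A) = (14 + A)²/7
465739 + f(N, -945) = 465739 + (14 - 945)²/7 = 465739 + (⅐)*(-931)² = 465739 + (⅐)*866761 = 465739 + 123823 = 589562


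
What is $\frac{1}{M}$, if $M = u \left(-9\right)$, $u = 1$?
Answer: $- \frac{1}{9} \approx -0.11111$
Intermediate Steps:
$M = -9$ ($M = 1 \left(-9\right) = -9$)
$\frac{1}{M} = \frac{1}{-9} = - \frac{1}{9}$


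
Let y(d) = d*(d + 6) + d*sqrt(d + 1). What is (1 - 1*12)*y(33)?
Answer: -14157 - 363*sqrt(34) ≈ -16274.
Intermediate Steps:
y(d) = d*sqrt(1 + d) + d*(6 + d) (y(d) = d*(6 + d) + d*sqrt(1 + d) = d*sqrt(1 + d) + d*(6 + d))
(1 - 1*12)*y(33) = (1 - 1*12)*(33*(6 + 33 + sqrt(1 + 33))) = (1 - 12)*(33*(6 + 33 + sqrt(34))) = -363*(39 + sqrt(34)) = -11*(1287 + 33*sqrt(34)) = -14157 - 363*sqrt(34)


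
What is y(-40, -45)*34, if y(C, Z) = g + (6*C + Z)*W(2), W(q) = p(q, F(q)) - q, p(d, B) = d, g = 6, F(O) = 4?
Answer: 204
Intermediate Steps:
W(q) = 0 (W(q) = q - q = 0)
y(C, Z) = 6 (y(C, Z) = 6 + (6*C + Z)*0 = 6 + (Z + 6*C)*0 = 6 + 0 = 6)
y(-40, -45)*34 = 6*34 = 204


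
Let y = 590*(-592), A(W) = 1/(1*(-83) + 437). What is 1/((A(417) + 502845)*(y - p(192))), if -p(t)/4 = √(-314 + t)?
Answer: -1287970/226210943540027397 - 59*I*√122/904843774160109588 ≈ -5.6937e-12 - 7.2021e-16*I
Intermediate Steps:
A(W) = 1/354 (A(W) = 1/(-83 + 437) = 1/354)
y = -349280
p(t) = -4*√(-314 + t)
1/((A(417) + 502845)*(y - p(192))) = 1/((1/354 + 502845)*(-349280 - (-4)*√(-314 + 192))) = 1/((178007131/354)*(-349280 - (-4)*√(-122))) = 354/(178007131*(-349280 - (-4)*I*√122)) = 354/(178007131*(-349280 + 4*I*√122))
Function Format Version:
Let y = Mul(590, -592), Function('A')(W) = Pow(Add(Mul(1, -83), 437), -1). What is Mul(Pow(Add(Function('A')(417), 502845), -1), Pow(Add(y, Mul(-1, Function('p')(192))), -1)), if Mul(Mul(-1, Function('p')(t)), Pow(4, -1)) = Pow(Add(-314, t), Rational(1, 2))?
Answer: Add(Rational(-1287970, 226210943540027397), Mul(Rational(-59, 904843774160109588), I, Pow(122, Rational(1, 2)))) ≈ Add(-5.6937e-12, Mul(-7.2021e-16, I))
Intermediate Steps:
Function('A')(W) = Rational(1, 354) (Function('A')(W) = Pow(Add(-83, 437), -1) = Pow(354, -1) = Rational(1, 354))
y = -349280
Function('p')(t) = Mul(-4, Pow(Add(-314, t), Rational(1, 2)))
Mul(Pow(Add(Function('A')(417), 502845), -1), Pow(Add(y, Mul(-1, Function('p')(192))), -1)) = Mul(Pow(Add(Rational(1, 354), 502845), -1), Pow(Add(-349280, Mul(-1, Mul(-4, Pow(Add(-314, 192), Rational(1, 2))))), -1)) = Mul(Pow(Rational(178007131, 354), -1), Pow(Add(-349280, Mul(-1, Mul(-4, Pow(-122, Rational(1, 2))))), -1)) = Mul(Rational(354, 178007131), Pow(Add(-349280, Mul(-1, Mul(-4, Mul(I, Pow(122, Rational(1, 2)))))), -1)) = Mul(Rational(354, 178007131), Pow(Add(-349280, Mul(-1, Mul(-4, I, Pow(122, Rational(1, 2))))), -1)) = Mul(Rational(354, 178007131), Pow(Add(-349280, Mul(4, I, Pow(122, Rational(1, 2)))), -1))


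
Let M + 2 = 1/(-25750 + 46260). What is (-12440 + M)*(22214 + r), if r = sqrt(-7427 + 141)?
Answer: -2834344448833/10255 - 255185419*I*sqrt(7286)/20510 ≈ -2.7639e+8 - 1.062e+6*I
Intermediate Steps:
r = I*sqrt(7286) (r = sqrt(-7286) = I*sqrt(7286) ≈ 85.358*I)
M = -41019/20510 (M = -2 + 1/(-25750 + 46260) = -2 + 1/20510 = -41019/20510 ≈ -2.0000)
(-12440 + M)*(22214 + r) = (-12440 - 41019/20510)*(22214 + I*sqrt(7286)) = -255185419*(22214 + I*sqrt(7286))/20510 = -2834344448833/10255 - 255185419*I*sqrt(7286)/20510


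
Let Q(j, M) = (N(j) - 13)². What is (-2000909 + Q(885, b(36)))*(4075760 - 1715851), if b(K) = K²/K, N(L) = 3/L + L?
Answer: -254766745788038396/87025 ≈ -2.9275e+12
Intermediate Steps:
N(L) = L + 3/L
b(K) = K
Q(j, M) = (-13 + j + 3/j)² (Q(j, M) = ((j + 3/j) - 13)² = (-13 + j + 3/j)²)
(-2000909 + Q(885, b(36)))*(4075760 - 1715851) = (-2000909 + (3 + 885*(-13 + 885))²/885²)*(4075760 - 1715851) = (-2000909 + (3 + 885*872)²/783225)*2359909 = (-2000909 + (3 + 771720)²/783225)*2359909 = (-2000909 + (1/783225)*771723²)*2359909 = (-2000909 + (1/783225)*595556388729)*2359909 = (-2000909 + 66172932081/87025)*2359909 = -107956173644/87025*2359909 = -254766745788038396/87025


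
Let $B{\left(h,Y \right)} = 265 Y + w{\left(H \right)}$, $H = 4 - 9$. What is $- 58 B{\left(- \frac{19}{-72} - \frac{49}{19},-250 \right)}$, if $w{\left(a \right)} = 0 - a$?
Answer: $3842210$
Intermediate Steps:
$H = -5$
$w{\left(a \right)} = - a$
$B{\left(h,Y \right)} = 5 + 265 Y$ ($B{\left(h,Y \right)} = 265 Y - -5 = 265 Y + 5 = 5 + 265 Y$)
$- 58 B{\left(- \frac{19}{-72} - \frac{49}{19},-250 \right)} = - 58 \left(5 + 265 \left(-250\right)\right) = - 58 \left(5 - 66250\right) = \left(-58\right) \left(-66245\right) = 3842210$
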